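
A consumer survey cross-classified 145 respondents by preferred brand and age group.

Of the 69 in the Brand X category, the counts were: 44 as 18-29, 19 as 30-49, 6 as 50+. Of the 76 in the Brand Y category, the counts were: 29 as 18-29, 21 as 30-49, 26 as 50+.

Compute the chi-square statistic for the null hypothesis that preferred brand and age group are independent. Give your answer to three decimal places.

15.380

Row totals: 69, 76. Column totals: 73, 40, 32. Grand total N = 145.
Expected counts (row total × column total / N):
  Brand X, 18-29: 69×73/145 = 34.7379
  Brand X, 30-49: 69×40/145 = 19.0345
  Brand X, 50+: 69×32/145 = 15.2276
  Brand Y, 18-29: 76×73/145 = 38.2621
  Brand Y, 30-49: 76×40/145 = 20.9655
  Brand Y, 50+: 76×32/145 = 16.7724
Contributions (O − E)²/E:
  (44 − 34.7379)²/34.7379 = 2.4695
  (19 − 19.0345)²/19.0345 = 0.0001
  (6 − 15.2276)²/15.2276 = 5.5917
  (29 − 38.2621)²/38.2621 = 2.2421
  (21 − 20.9655)²/20.9655 = 0.0001
  (26 − 16.7724)²/16.7724 = 5.0767
χ² = 2.4695 + 0.0001 + 5.5917 + 2.2421 + 0.0001 + 5.0767 = 15.380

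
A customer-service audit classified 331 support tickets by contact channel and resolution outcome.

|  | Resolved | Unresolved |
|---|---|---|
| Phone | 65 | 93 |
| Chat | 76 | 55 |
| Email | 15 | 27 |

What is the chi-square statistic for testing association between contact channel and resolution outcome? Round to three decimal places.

Row totals: 158, 131, 42. Column totals: 156, 175. Grand total N = 331.
Expected counts (row total × column total / N):
  Phone, Resolved: 158×156/331 = 74.4653
  Phone, Unresolved: 158×175/331 = 83.5347
  Chat, Resolved: 131×156/331 = 61.7402
  Chat, Unresolved: 131×175/331 = 69.2598
  Email, Resolved: 42×156/331 = 19.7946
  Email, Unresolved: 42×175/331 = 22.2054
Contributions (O − E)²/E:
  (65 − 74.4653)²/74.4653 = 1.2031
  (93 − 83.5347)²/83.5347 = 1.0725
  (76 − 61.7402)²/61.7402 = 3.2935
  (55 − 69.2598)²/69.2598 = 2.9359
  (15 − 19.7946)²/19.7946 = 1.1613
  (27 − 22.2054)²/22.2054 = 1.0353
χ² = 1.2031 + 1.0725 + 3.2935 + 2.9359 + 1.1613 + 1.0353 = 10.702

10.702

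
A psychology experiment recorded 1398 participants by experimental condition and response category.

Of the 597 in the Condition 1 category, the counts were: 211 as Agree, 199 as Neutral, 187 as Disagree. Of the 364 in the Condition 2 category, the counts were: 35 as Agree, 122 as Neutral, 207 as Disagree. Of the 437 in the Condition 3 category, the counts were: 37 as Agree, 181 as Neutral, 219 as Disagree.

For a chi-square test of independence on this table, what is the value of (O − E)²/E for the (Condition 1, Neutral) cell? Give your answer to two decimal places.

1.10

Row total (Condition 1) = 597; column total (Neutral) = 502; N = 1398.
Expected count E = 597 × 502 / 1398 = 214.373.
Contribution = (O − E)²/E = (199 − 214.373)² / 214.373 = 1.10.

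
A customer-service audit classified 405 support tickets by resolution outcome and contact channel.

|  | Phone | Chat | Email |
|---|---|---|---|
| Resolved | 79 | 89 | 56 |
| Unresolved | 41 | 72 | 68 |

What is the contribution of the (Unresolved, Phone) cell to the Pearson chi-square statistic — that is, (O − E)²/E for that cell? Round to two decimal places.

Row total (Unresolved) = 181; column total (Phone) = 120; N = 405.
Expected count E = 181 × 120 / 405 = 53.630.
Contribution = (O − E)²/E = (41 − 53.630)² / 53.630 = 2.97.

2.97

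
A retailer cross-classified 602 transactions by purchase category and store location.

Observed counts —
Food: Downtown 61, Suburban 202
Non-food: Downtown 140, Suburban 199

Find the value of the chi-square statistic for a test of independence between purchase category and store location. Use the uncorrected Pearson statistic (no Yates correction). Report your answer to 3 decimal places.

Row totals: 263, 339. Column totals: 201, 401. Grand total N = 602.
Expected counts (row total × column total / N):
  Food, Downtown: 263×201/602 = 87.8123
  Food, Suburban: 263×401/602 = 175.1877
  Non-food, Downtown: 339×201/602 = 113.1877
  Non-food, Suburban: 339×401/602 = 225.8123
Contributions (O − E)²/E:
  (61 − 87.8123)²/87.8123 = 8.1868
  (202 − 175.1877)²/175.1877 = 4.1036
  (140 − 113.1877)²/113.1877 = 6.3514
  (199 − 225.8123)²/225.8123 = 3.1836
χ² = 8.1868 + 4.1036 + 6.3514 + 3.1836 = 21.825

21.825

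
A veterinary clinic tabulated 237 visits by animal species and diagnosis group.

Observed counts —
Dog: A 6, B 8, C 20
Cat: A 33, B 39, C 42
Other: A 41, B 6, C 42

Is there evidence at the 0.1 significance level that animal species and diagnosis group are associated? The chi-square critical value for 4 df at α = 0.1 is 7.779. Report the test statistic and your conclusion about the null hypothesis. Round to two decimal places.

27.52; reject H₀

Row totals: 34, 114, 89. Column totals: 80, 53, 104. Grand total N = 237.
Expected counts (row total × column total / N):
  Dog, A: 34×80/237 = 11.477
  Dog, B: 34×53/237 = 7.603
  Dog, C: 34×104/237 = 14.920
  Cat, A: 114×80/237 = 38.481
  Cat, B: 114×53/237 = 25.494
  Cat, C: 114×104/237 = 50.025
  Other, A: 89×80/237 = 30.042
  Other, B: 89×53/237 = 19.903
  Other, C: 89×104/237 = 39.055
Contributions (O − E)²/E:
  (6 − 11.477)²/11.477 = 2.6137
  (8 − 7.603)²/7.603 = 0.0207
  (20 − 14.920)²/14.920 = 1.7297
  (33 − 38.481)²/38.481 = 0.7807
  (39 − 25.494)²/25.494 = 7.1551
  (42 − 50.025)²/50.025 = 1.2874
  (41 − 30.042)²/30.042 = 3.9970
  (6 − 19.903)²/19.903 = 9.7118
  (42 − 39.055)²/39.055 = 0.2221
χ² = 2.6137 + 0.0207 + 1.7297 + 0.7807 + 7.1551 + 1.2874 + 3.9970 + 9.7118 + 0.2221 = 27.52
df = (3−1)(3−1) = 4. Since 27.52 > 7.779, reject the null hypothesis of independence at α = 0.1.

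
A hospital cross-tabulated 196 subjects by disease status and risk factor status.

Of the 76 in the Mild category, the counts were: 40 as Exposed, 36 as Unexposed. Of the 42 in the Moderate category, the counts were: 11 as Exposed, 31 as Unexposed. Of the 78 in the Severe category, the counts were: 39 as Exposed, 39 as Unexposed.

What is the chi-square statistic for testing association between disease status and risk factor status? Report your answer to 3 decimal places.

8.485

Row totals: 76, 42, 78. Column totals: 90, 106. Grand total N = 196.
Expected counts (row total × column total / N):
  Mild, Exposed: 76×90/196 = 34.8980
  Mild, Unexposed: 76×106/196 = 41.1020
  Moderate, Exposed: 42×90/196 = 19.2857
  Moderate, Unexposed: 42×106/196 = 22.7143
  Severe, Exposed: 78×90/196 = 35.8163
  Severe, Unexposed: 78×106/196 = 42.1837
Contributions (O − E)²/E:
  (40 − 34.8980)²/34.8980 = 0.7459
  (36 − 41.1020)²/41.1020 = 0.6333
  (11 − 19.2857)²/19.2857 = 3.5598
  (31 − 22.7143)²/22.7143 = 3.0224
  (39 − 35.8163)²/35.8163 = 0.2830
  (39 − 42.1837)²/42.1837 = 0.2403
χ² = 0.7459 + 0.6333 + 3.5598 + 3.0224 + 0.2830 + 0.2403 = 8.485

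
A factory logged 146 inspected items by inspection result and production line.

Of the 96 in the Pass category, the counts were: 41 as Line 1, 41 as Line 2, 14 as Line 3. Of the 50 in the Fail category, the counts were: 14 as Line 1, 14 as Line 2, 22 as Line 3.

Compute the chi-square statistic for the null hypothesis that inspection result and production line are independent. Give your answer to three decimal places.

Row totals: 96, 50. Column totals: 55, 55, 36. Grand total N = 146.
Expected counts (row total × column total / N):
  Pass, Line 1: 96×55/146 = 36.16438
  Pass, Line 2: 96×55/146 = 36.16438
  Pass, Line 3: 96×36/146 = 23.67123
  Fail, Line 1: 50×55/146 = 18.83562
  Fail, Line 2: 50×55/146 = 18.83562
  Fail, Line 3: 50×36/146 = 12.32877
Contributions (O − E)²/E:
  (41 − 36.16438)²/36.16438 = 0.6466
  (41 − 36.16438)²/36.16438 = 0.6466
  (14 − 23.67123)²/23.67123 = 3.9513
  (14 − 18.83562)²/18.83562 = 1.2414
  (14 − 18.83562)²/18.83562 = 1.2414
  (22 − 12.32877)²/12.32877 = 7.5865
χ² = 0.6466 + 0.6466 + 3.9513 + 1.2414 + 1.2414 + 7.5865 = 15.314

15.314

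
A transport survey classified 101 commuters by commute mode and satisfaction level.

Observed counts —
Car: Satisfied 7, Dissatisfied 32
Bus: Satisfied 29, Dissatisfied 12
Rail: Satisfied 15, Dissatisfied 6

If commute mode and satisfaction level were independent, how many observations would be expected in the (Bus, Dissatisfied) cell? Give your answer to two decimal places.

Row total (Bus) = 41; column total (Dissatisfied) = 50; grand total N = 101.
Expected count = (row total × column total) / N = 41 × 50 / 101 = 20.30.

20.30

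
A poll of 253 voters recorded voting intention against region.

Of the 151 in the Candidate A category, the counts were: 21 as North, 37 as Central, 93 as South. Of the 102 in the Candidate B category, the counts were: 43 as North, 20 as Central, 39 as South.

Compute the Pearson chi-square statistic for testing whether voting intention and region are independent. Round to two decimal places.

26.22

Row totals: 151, 102. Column totals: 64, 57, 132. Grand total N = 253.
Expected counts (row total × column total / N):
  Candidate A, North: 151×64/253 = 38.198
  Candidate A, Central: 151×57/253 = 34.020
  Candidate A, South: 151×132/253 = 78.783
  Candidate B, North: 102×64/253 = 25.802
  Candidate B, Central: 102×57/253 = 22.980
  Candidate B, South: 102×132/253 = 53.217
Contributions (O − E)²/E:
  (21 − 38.198)²/38.198 = 7.7431
  (37 − 34.020)²/34.020 = 0.2610
  (93 − 78.783)²/78.783 = 2.5656
  (43 − 25.802)²/25.802 = 11.4631
  (20 − 22.980)²/22.980 = 0.3864
  (39 − 53.217)²/53.217 = 3.7981
χ² = 7.7431 + 0.2610 + 2.5656 + 11.4631 + 0.3864 + 3.7981 = 26.22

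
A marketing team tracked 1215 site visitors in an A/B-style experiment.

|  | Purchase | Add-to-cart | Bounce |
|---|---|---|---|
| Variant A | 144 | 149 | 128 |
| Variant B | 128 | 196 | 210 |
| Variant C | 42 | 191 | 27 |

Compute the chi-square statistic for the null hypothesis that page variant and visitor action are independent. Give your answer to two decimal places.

Row totals: 421, 534, 260. Column totals: 314, 536, 365. Grand total N = 1215.
Expected counts (row total × column total / N):
  Variant A, Purchase: 421×314/1215 = 108.802
  Variant A, Add-to-cart: 421×536/1215 = 185.725
  Variant A, Bounce: 421×365/1215 = 126.473
  Variant B, Purchase: 534×314/1215 = 138.005
  Variant B, Add-to-cart: 534×536/1215 = 235.575
  Variant B, Bounce: 534×365/1215 = 160.420
  Variant C, Purchase: 260×314/1215 = 67.193
  Variant C, Add-to-cart: 260×536/1215 = 114.700
  Variant C, Bounce: 260×365/1215 = 78.107
Contributions (O − E)²/E:
  (144 − 108.802)²/108.802 = 11.3867
  (149 − 185.725)²/185.725 = 7.2619
  (128 − 126.473)²/126.473 = 0.0184
  (128 − 138.005)²/138.005 = 0.7253
  (196 − 235.575)²/235.575 = 6.6483
  (210 − 160.420)²/160.420 = 15.3234
  (42 − 67.193)²/67.193 = 9.4457
  (191 − 114.700)²/114.700 = 50.7558
  (27 − 78.107)²/78.107 = 33.4404
χ² = 11.3867 + 7.2619 + 0.0184 + 0.7253 + 6.6483 + 15.3234 + 9.4457 + 50.7558 + 33.4404 = 135.01

135.01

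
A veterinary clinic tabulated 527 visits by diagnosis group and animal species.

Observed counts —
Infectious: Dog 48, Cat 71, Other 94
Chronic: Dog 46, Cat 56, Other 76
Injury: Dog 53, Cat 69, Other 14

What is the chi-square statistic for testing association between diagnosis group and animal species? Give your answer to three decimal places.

49.457

Row totals: 213, 178, 136. Column totals: 147, 196, 184. Grand total N = 527.
Expected counts (row total × column total / N):
  Infectious, Dog: 213×147/527 = 59.4137
  Infectious, Cat: 213×196/527 = 79.2182
  Infectious, Other: 213×184/527 = 74.3681
  Chronic, Dog: 178×147/527 = 49.6509
  Chronic, Cat: 178×196/527 = 66.2011
  Chronic, Other: 178×184/527 = 62.1480
  Injury, Dog: 136×147/527 = 37.9355
  Injury, Cat: 136×196/527 = 50.5806
  Injury, Other: 136×184/527 = 47.4839
Contributions (O − E)²/E:
  (48 − 59.4137)²/59.4137 = 2.1926
  (71 − 79.2182)²/79.2182 = 0.8526
  (94 − 74.3681)²/74.3681 = 5.1825
  (46 − 49.6509)²/49.6509 = 0.2685
  (56 − 66.2011)²/66.2011 = 1.5719
  (76 − 62.1480)²/62.1480 = 3.0874
  (53 − 37.9355)²/37.9355 = 5.9822
  (69 − 50.5806)²/50.5806 = 6.7076
  (14 − 47.4839)²/47.4839 = 23.6116
χ² = 2.1926 + 0.8526 + 5.1825 + 0.2685 + 1.5719 + 3.0874 + 5.9822 + 6.7076 + 23.6116 = 49.457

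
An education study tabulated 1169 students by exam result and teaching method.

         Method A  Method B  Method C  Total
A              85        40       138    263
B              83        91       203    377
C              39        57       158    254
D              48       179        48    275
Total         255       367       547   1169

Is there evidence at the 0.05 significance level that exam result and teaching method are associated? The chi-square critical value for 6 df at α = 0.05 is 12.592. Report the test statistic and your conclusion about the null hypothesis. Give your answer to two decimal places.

Grand total N = 1169.
Expected counts (row total × column total / N):
  A, Method A: 263×255/1169 = 57.370
  A, Method B: 263×367/1169 = 82.567
  A, Method C: 263×547/1169 = 123.063
  B, Method A: 377×255/1169 = 82.237
  B, Method B: 377×367/1169 = 118.357
  B, Method C: 377×547/1169 = 176.406
  C, Method A: 254×255/1169 = 55.406
  C, Method B: 254×367/1169 = 79.742
  C, Method C: 254×547/1169 = 118.852
  D, Method A: 275×255/1169 = 59.987
  D, Method B: 275×367/1169 = 86.334
  D, Method C: 275×547/1169 = 128.678
Contributions (O − E)²/E:
  (85 − 57.370)²/57.370 = 13.3069
  (40 − 82.567)²/82.567 = 21.9452
  (138 − 123.063)²/123.063 = 1.8130
  (83 − 82.237)²/82.237 = 0.0071
  (91 − 118.357)²/118.357 = 6.3233
  (203 − 176.406)²/176.406 = 4.0092
  (39 − 55.406)²/55.406 = 4.8579
  (57 − 79.742)²/79.742 = 6.4859
  (158 − 118.852)²/118.852 = 12.8947
  (48 − 59.987)²/59.987 = 2.3953
  (179 − 86.334)²/86.334 = 99.4624
  (48 − 128.678)²/128.678 = 50.5832
χ² = 13.3069 + 21.9452 + 1.8130 + 0.0071 + 6.3233 + 4.0092 + 4.8579 + 6.4859 + 12.8947 + 2.3953 + 99.4624 + 50.5832 = 224.08
df = (4−1)(3−1) = 6. Since 224.08 > 12.592, reject the null hypothesis of independence at α = 0.05.

224.08; reject H₀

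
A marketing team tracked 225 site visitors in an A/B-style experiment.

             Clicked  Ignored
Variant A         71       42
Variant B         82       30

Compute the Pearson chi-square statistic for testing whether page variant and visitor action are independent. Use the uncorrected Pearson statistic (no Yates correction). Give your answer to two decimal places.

2.79

Row totals: 113, 112. Column totals: 153, 72. Grand total N = 225.
Expected counts (row total × column total / N):
  Variant A, Clicked: 113×153/225 = 76.840
  Variant A, Ignored: 113×72/225 = 36.160
  Variant B, Clicked: 112×153/225 = 76.160
  Variant B, Ignored: 112×72/225 = 35.840
Contributions (O − E)²/E:
  (71 − 76.840)²/76.840 = 0.4439
  (42 − 36.160)²/36.160 = 0.9432
  (82 − 76.160)²/76.160 = 0.4478
  (30 − 35.840)²/35.840 = 0.9516
χ² = 0.4439 + 0.9432 + 0.4478 + 0.9516 = 2.79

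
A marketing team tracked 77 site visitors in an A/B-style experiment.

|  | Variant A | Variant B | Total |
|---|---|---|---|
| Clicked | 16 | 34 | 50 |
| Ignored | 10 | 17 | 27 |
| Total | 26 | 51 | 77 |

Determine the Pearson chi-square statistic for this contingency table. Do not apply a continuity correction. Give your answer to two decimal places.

0.20

Grand total N = 77.
Expected counts (row total × column total / N):
  Clicked, Variant A: 50×26/77 = 16.883
  Clicked, Variant B: 50×51/77 = 33.117
  Ignored, Variant A: 27×26/77 = 9.117
  Ignored, Variant B: 27×51/77 = 17.883
Contributions (O − E)²/E:
  (16 − 16.883)²/16.883 = 0.0462
  (34 − 33.117)²/33.117 = 0.0235
  (10 − 9.117)²/9.117 = 0.0855
  (17 − 17.883)²/17.883 = 0.0436
χ² = 0.0462 + 0.0235 + 0.0855 + 0.0436 = 0.20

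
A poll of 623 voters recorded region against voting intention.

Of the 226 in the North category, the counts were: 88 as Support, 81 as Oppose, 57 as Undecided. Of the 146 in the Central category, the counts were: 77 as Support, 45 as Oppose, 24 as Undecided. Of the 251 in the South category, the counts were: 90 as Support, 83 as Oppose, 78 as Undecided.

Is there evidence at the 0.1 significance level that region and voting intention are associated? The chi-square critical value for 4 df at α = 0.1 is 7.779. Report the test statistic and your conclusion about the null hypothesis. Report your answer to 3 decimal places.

Row totals: 226, 146, 251. Column totals: 255, 209, 159. Grand total N = 623.
Expected counts (row total × column total / N):
  North, Support: 226×255/623 = 92.5040
  North, Oppose: 226×209/623 = 75.8170
  North, Undecided: 226×159/623 = 57.6790
  Central, Support: 146×255/623 = 59.7592
  Central, Oppose: 146×209/623 = 48.9791
  Central, Undecided: 146×159/623 = 37.2616
  South, Support: 251×255/623 = 102.7368
  South, Oppose: 251×209/623 = 84.2039
  South, Undecided: 251×159/623 = 64.0594
Contributions (O − E)²/E:
  (88 − 92.5040)²/92.5040 = 0.2193
  (81 − 75.8170)²/75.8170 = 0.3543
  (57 − 57.6790)²/57.6790 = 0.0080
  (77 − 59.7592)²/59.7592 = 4.9740
  (45 − 48.9791)²/48.9791 = 0.3233
  (24 − 37.2616)²/37.2616 = 4.7199
  (90 − 102.7368)²/102.7368 = 1.5790
  (83 − 84.2039)²/84.2039 = 0.0172
  (78 − 64.0594)²/64.0594 = 3.0338
χ² = 0.2193 + 0.3543 + 0.0080 + 4.9740 + 0.3233 + 4.7199 + 1.5790 + 0.0172 + 3.0338 = 15.229
df = (3−1)(3−1) = 4. Since 15.229 > 7.779, reject the null hypothesis of independence at α = 0.1.

15.229; reject H₀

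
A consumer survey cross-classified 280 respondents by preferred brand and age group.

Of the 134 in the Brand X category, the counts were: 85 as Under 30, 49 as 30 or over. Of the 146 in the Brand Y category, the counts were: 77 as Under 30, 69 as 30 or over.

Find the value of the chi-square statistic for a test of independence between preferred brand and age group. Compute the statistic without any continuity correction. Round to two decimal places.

3.28

Row totals: 134, 146. Column totals: 162, 118. Grand total N = 280.
Expected counts (row total × column total / N):
  Brand X, Under 30: 134×162/280 = 77.529
  Brand X, 30 or over: 134×118/280 = 56.471
  Brand Y, Under 30: 146×162/280 = 84.471
  Brand Y, 30 or over: 146×118/280 = 61.529
Contributions (O − E)²/E:
  (85 − 77.529)²/77.529 = 0.7199
  (49 − 56.471)²/56.471 = 0.9884
  (77 − 84.471)²/84.471 = 0.6608
  (69 − 61.529)²/61.529 = 0.9071
χ² = 0.7199 + 0.9884 + 0.6608 + 0.9071 = 3.28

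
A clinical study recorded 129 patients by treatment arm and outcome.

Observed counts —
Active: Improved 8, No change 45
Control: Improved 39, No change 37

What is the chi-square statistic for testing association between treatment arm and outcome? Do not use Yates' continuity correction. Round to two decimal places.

Row totals: 53, 76. Column totals: 47, 82. Grand total N = 129.
Expected counts (row total × column total / N):
  Active, Improved: 53×47/129 = 19.310
  Active, No change: 53×82/129 = 33.690
  Control, Improved: 76×47/129 = 27.690
  Control, No change: 76×82/129 = 48.310
Contributions (O − E)²/E:
  (8 − 19.310)²/19.310 = 6.6243
  (45 − 33.690)²/33.690 = 3.7969
  (39 − 27.690)²/27.690 = 4.6196
  (37 − 48.310)²/48.310 = 2.6478
χ² = 6.6243 + 3.7969 + 4.6196 + 2.6478 = 17.69

17.69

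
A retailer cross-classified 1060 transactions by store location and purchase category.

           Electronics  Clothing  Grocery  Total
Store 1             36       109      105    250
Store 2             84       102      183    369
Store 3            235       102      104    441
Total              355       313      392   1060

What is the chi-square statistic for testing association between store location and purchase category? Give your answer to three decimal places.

153.799

Grand total N = 1060.
Expected counts (row total × column total / N):
  Store 1, Electronics: 250×355/1060 = 83.7264
  Store 1, Clothing: 250×313/1060 = 73.8208
  Store 1, Grocery: 250×392/1060 = 92.4528
  Store 2, Electronics: 369×355/1060 = 123.5802
  Store 2, Clothing: 369×313/1060 = 108.9594
  Store 2, Grocery: 369×392/1060 = 136.4604
  Store 3, Electronics: 441×355/1060 = 147.6934
  Store 3, Clothing: 441×313/1060 = 130.2198
  Store 3, Grocery: 441×392/1060 = 163.0868
Contributions (O − E)²/E:
  (36 − 83.7264)²/83.7264 = 27.2054
  (109 − 73.8208)²/73.8208 = 16.7646
  (105 − 92.4528)²/92.4528 = 1.7028
  (84 − 123.5802)²/123.5802 = 12.6767
  (102 − 108.9594)²/108.9594 = 0.4445
  (183 − 136.4604)²/136.4604 = 15.8723
  (235 − 147.6934)²/147.6934 = 51.6099
  (102 − 130.2198)²/130.2198 = 6.1155
  (104 − 163.0868)²/163.0868 = 21.4073
χ² = 27.2054 + 16.7646 + 1.7028 + 12.6767 + 0.4445 + 15.8723 + 51.6099 + 6.1155 + 21.4073 = 153.799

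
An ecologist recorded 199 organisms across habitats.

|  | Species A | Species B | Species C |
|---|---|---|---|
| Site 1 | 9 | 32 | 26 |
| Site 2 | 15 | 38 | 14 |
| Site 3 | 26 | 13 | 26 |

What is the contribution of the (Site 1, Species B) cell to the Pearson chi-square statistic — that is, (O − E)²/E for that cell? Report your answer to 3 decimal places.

0.588

Row total (Site 1) = 67; column total (Species B) = 83; N = 199.
Expected count E = 67 × 83 / 199 = 27.94472.
Contribution = (O − E)²/E = (32 − 27.94472)² / 27.94472 = 0.588.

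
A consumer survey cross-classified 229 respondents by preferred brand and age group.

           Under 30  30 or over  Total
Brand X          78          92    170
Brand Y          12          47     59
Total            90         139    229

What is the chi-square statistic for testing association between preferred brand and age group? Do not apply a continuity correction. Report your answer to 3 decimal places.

11.979

Grand total N = 229.
Expected counts (row total × column total / N):
  Brand X, Under 30: 170×90/229 = 66.81223
  Brand X, 30 or over: 170×139/229 = 103.18777
  Brand Y, Under 30: 59×90/229 = 23.18777
  Brand Y, 30 or over: 59×139/229 = 35.81223
Contributions (O − E)²/E:
  (78 − 66.81223)²/66.81223 = 1.8734
  (92 − 103.18777)²/103.18777 = 1.2130
  (12 − 23.18777)²/23.18777 = 5.3979
  (47 − 35.81223)²/35.81223 = 3.4951
χ² = 1.8734 + 1.2130 + 5.3979 + 3.4951 = 11.979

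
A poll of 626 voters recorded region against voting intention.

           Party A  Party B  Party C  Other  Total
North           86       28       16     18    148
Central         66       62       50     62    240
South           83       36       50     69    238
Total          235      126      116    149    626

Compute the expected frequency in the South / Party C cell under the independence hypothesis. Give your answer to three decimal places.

44.102

Row total (South) = 238; column total (Party C) = 116; grand total N = 626.
Expected count = (row total × column total) / N = 238 × 116 / 626 = 44.102.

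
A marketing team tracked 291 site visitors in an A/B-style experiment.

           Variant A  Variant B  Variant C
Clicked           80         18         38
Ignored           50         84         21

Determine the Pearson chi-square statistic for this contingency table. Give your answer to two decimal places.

53.51

Row totals: 136, 155. Column totals: 130, 102, 59. Grand total N = 291.
Expected counts (row total × column total / N):
  Clicked, Variant A: 136×130/291 = 60.756
  Clicked, Variant B: 136×102/291 = 47.670
  Clicked, Variant C: 136×59/291 = 27.574
  Ignored, Variant A: 155×130/291 = 69.244
  Ignored, Variant B: 155×102/291 = 54.330
  Ignored, Variant C: 155×59/291 = 31.426
Contributions (O − E)²/E:
  (80 − 60.756)²/60.756 = 6.0954
  (18 − 47.670)²/47.670 = 18.4667
  (38 − 27.574)²/27.574 = 3.9422
  (50 − 69.244)²/69.244 = 5.3482
  (84 − 54.330)²/54.330 = 16.2030
  (21 − 31.426)²/31.426 = 3.4590
χ² = 6.0954 + 18.4667 + 3.9422 + 5.3482 + 16.2030 + 3.4590 = 53.51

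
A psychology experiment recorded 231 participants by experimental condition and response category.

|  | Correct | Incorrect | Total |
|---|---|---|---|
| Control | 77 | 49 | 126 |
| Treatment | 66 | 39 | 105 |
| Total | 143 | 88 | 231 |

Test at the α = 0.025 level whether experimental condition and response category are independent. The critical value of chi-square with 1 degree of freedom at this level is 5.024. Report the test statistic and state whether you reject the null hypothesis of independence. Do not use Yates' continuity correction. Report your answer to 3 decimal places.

Grand total N = 231.
Expected counts (row total × column total / N):
  Control, Correct: 126×143/231 = 78.0000
  Control, Incorrect: 126×88/231 = 48.0000
  Treatment, Correct: 105×143/231 = 65.0000
  Treatment, Incorrect: 105×88/231 = 40.0000
Contributions (O − E)²/E:
  (77 − 78.0000)²/78.0000 = 0.0128
  (49 − 48.0000)²/48.0000 = 0.0208
  (66 − 65.0000)²/65.0000 = 0.0154
  (39 − 40.0000)²/40.0000 = 0.0250
χ² = 0.0128 + 0.0208 + 0.0154 + 0.0250 = 0.074
df = (2−1)(2−1) = 1. Since 0.074 < 5.024, fail to reject the null hypothesis of independence at α = 0.025.

0.074; fail to reject H₀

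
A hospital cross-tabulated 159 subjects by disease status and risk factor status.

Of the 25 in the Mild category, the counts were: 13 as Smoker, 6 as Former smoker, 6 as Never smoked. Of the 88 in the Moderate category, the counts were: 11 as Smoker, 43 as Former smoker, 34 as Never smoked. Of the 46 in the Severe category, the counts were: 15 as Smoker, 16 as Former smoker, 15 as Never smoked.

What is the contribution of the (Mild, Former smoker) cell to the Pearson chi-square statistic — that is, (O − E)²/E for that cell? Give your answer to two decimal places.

Row total (Mild) = 25; column total (Former smoker) = 65; N = 159.
Expected count E = 25 × 65 / 159 = 10.220.
Contribution = (O − E)²/E = (6 − 10.220)² / 10.220 = 1.74.

1.74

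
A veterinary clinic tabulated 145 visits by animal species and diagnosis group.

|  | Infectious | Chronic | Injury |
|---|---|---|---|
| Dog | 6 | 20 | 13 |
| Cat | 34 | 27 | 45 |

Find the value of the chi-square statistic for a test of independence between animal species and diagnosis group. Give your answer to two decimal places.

9.33

Row totals: 39, 106. Column totals: 40, 47, 58. Grand total N = 145.
Expected counts (row total × column total / N):
  Dog, Infectious: 39×40/145 = 10.7586
  Dog, Chronic: 39×47/145 = 12.6414
  Dog, Injury: 39×58/145 = 15.6000
  Cat, Infectious: 106×40/145 = 29.2414
  Cat, Chronic: 106×47/145 = 34.3586
  Cat, Injury: 106×58/145 = 42.4000
Contributions (O − E)²/E:
  (6 − 10.7586)²/10.7586 = 2.1048
  (20 − 12.6414)²/12.6414 = 4.2835
  (13 − 15.6000)²/15.6000 = 0.4333
  (34 − 29.2414)²/29.2414 = 0.7744
  (27 − 34.3586)²/34.3586 = 1.5760
  (45 − 42.4000)²/42.4000 = 0.1594
χ² = 2.1048 + 4.2835 + 0.4333 + 0.7744 + 1.5760 + 0.1594 = 9.33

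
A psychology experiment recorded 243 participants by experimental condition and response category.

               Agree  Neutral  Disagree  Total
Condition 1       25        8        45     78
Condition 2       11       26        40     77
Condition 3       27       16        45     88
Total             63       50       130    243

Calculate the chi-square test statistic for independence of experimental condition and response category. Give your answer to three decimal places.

17.096

Grand total N = 243.
Expected counts (row total × column total / N):
  Condition 1, Agree: 78×63/243 = 20.22222
  Condition 1, Neutral: 78×50/243 = 16.04938
  Condition 1, Disagree: 78×130/243 = 41.72840
  Condition 2, Agree: 77×63/243 = 19.96296
  Condition 2, Neutral: 77×50/243 = 15.84362
  Condition 2, Disagree: 77×130/243 = 41.19342
  Condition 3, Agree: 88×63/243 = 22.81481
  Condition 3, Neutral: 88×50/243 = 18.10700
  Condition 3, Disagree: 88×130/243 = 47.07819
Contributions (O − E)²/E:
  (25 − 20.22222)²/20.22222 = 1.1288
  (8 − 16.04938)²/16.04938 = 4.0371
  (45 − 41.72840)²/41.72840 = 0.2565
  (11 − 19.96296)²/19.96296 = 4.0242
  (26 − 15.84362)²/15.84362 = 6.5106
  (40 − 41.19342)²/41.19342 = 0.0346
  (27 − 22.81481)²/22.81481 = 0.7677
  (16 − 18.10700)²/18.10700 = 0.2452
  (45 − 47.07819)²/47.07819 = 0.0917
χ² = 1.1288 + 4.0371 + 0.2565 + 4.0242 + 6.5106 + 0.0346 + 0.7677 + 0.2452 + 0.0917 = 17.096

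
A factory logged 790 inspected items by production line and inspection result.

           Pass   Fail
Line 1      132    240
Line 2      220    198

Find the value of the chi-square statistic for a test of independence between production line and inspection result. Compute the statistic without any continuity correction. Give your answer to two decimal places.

23.43

Row totals: 372, 418. Column totals: 352, 438. Grand total N = 790.
Expected counts (row total × column total / N):
  Line 1, Pass: 372×352/790 = 165.752
  Line 1, Fail: 372×438/790 = 206.248
  Line 2, Pass: 418×352/790 = 186.248
  Line 2, Fail: 418×438/790 = 231.752
Contributions (O − E)²/E:
  (132 − 165.752)²/165.752 = 6.8729
  (240 − 206.248)²/206.248 = 5.5234
  (220 − 186.248)²/186.248 = 6.1166
  (198 − 231.752)²/231.752 = 4.9156
χ² = 6.8729 + 5.5234 + 6.1166 + 4.9156 = 23.43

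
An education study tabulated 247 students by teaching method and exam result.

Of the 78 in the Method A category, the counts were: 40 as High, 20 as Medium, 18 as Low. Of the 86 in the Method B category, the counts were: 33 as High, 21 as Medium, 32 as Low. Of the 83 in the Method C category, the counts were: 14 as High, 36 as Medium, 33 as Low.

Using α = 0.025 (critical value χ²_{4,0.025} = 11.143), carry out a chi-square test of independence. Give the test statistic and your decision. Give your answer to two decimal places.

23.72; reject H₀

Row totals: 78, 86, 83. Column totals: 87, 77, 83. Grand total N = 247.
Expected counts (row total × column total / N):
  Method A, High: 78×87/247 = 27.474
  Method A, Medium: 78×77/247 = 24.316
  Method A, Low: 78×83/247 = 26.211
  Method B, High: 86×87/247 = 30.291
  Method B, Medium: 86×77/247 = 26.810
  Method B, Low: 86×83/247 = 28.899
  Method C, High: 83×87/247 = 29.235
  Method C, Medium: 83×77/247 = 25.874
  Method C, Low: 83×83/247 = 27.891
Contributions (O − E)²/E:
  (40 − 27.474)²/27.474 = 5.7109
  (20 − 24.316)²/24.316 = 0.7661
  (18 − 26.211)²/26.211 = 2.5722
  (33 − 30.291)²/30.291 = 0.2423
  (21 − 26.810)²/26.810 = 1.2591
  (32 − 28.899)²/28.899 = 0.3328
  (14 − 29.235)²/29.235 = 7.9393
  (36 − 25.874)²/25.874 = 3.9629
  (33 − 27.891)²/27.891 = 0.9359
χ² = 5.7109 + 0.7661 + 2.5722 + 0.2423 + 1.2591 + 0.3328 + 7.9393 + 3.9629 + 0.9359 = 23.72
df = (3−1)(3−1) = 4. Since 23.72 > 11.143, reject the null hypothesis of independence at α = 0.025.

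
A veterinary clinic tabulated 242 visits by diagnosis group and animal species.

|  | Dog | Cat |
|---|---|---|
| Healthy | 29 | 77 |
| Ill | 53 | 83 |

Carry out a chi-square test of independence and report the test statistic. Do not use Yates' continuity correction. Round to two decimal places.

3.59

Row totals: 106, 136. Column totals: 82, 160. Grand total N = 242.
Expected counts (row total × column total / N):
  Healthy, Dog: 106×82/242 = 35.917
  Healthy, Cat: 106×160/242 = 70.083
  Ill, Dog: 136×82/242 = 46.083
  Ill, Cat: 136×160/242 = 89.917
Contributions (O − E)²/E:
  (29 − 35.917)²/35.917 = 1.3321
  (77 − 70.083)²/70.083 = 0.6827
  (53 − 46.083)²/46.083 = 1.0382
  (83 − 89.917)²/89.917 = 0.5321
χ² = 1.3321 + 0.6827 + 1.0382 + 0.5321 = 3.59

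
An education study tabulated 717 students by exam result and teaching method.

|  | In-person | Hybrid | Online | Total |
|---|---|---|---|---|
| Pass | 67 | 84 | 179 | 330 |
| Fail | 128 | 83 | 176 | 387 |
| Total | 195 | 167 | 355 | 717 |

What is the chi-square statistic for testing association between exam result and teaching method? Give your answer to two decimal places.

Grand total N = 717.
Expected counts (row total × column total / N):
  Pass, In-person: 330×195/717 = 89.7490
  Pass, Hybrid: 330×167/717 = 76.8619
  Pass, Online: 330×355/717 = 163.3891
  Fail, In-person: 387×195/717 = 105.2510
  Fail, Hybrid: 387×167/717 = 90.1381
  Fail, Online: 387×355/717 = 191.6109
Contributions (O − E)²/E:
  (67 − 89.7490)²/89.7490 = 5.7663
  (84 − 76.8619)²/76.8619 = 0.6629
  (179 − 163.3891)²/163.3891 = 1.4915
  (128 − 105.2510)²/105.2510 = 4.9170
  (83 − 90.1381)²/90.1381 = 0.5653
  (176 − 191.6109)²/191.6109 = 1.2718
χ² = 5.7663 + 0.6629 + 1.4915 + 4.9170 + 0.5653 + 1.2718 = 14.67

14.67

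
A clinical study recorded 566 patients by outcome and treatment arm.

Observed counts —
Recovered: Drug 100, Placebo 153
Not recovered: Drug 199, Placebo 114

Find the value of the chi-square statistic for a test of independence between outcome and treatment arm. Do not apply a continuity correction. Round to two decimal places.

32.48

Row totals: 253, 313. Column totals: 299, 267. Grand total N = 566.
Expected counts (row total × column total / N):
  Recovered, Drug: 253×299/566 = 133.652
  Recovered, Placebo: 253×267/566 = 119.348
  Not recovered, Drug: 313×299/566 = 165.348
  Not recovered, Placebo: 313×267/566 = 147.652
Contributions (O − E)²/E:
  (100 − 133.652)²/133.652 = 8.4732
  (153 − 119.348)²/119.348 = 9.4887
  (199 − 165.348)²/165.348 = 6.8489
  (114 − 147.652)²/147.652 = 7.6698
χ² = 8.4732 + 9.4887 + 6.8489 + 7.6698 = 32.48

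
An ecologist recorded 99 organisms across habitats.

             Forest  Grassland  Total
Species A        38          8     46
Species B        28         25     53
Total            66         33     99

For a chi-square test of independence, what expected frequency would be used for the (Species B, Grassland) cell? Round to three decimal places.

Row total (Species B) = 53; column total (Grassland) = 33; grand total N = 99.
Expected count = (row total × column total) / N = 53 × 33 / 99 = 17.667.

17.667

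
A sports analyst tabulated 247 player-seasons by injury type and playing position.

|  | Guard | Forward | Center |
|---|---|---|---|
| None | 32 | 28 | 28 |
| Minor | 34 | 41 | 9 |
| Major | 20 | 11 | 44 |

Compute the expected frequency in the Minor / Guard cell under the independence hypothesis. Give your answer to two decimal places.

Row total (Minor) = 84; column total (Guard) = 86; grand total N = 247.
Expected count = (row total × column total) / N = 84 × 86 / 247 = 29.25.

29.25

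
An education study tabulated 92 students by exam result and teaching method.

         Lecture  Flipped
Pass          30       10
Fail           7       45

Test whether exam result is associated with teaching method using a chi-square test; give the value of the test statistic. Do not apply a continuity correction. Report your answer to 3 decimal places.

Row totals: 40, 52. Column totals: 37, 55. Grand total N = 92.
Expected counts (row total × column total / N):
  Pass, Lecture: 40×37/92 = 16.08696
  Pass, Flipped: 40×55/92 = 23.91304
  Fail, Lecture: 52×37/92 = 20.91304
  Fail, Flipped: 52×55/92 = 31.08696
Contributions (O − E)²/E:
  (30 − 16.08696)²/16.08696 = 12.0329
  (10 − 23.91304)²/23.91304 = 8.0949
  (7 − 20.91304)²/20.91304 = 9.2561
  (45 − 31.08696)²/31.08696 = 6.2268
χ² = 12.0329 + 8.0949 + 9.2561 + 6.2268 = 35.611

35.611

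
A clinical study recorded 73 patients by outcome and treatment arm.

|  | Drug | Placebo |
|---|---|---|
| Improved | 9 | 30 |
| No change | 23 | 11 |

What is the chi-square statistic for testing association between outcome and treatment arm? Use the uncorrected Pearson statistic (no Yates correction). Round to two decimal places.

Row totals: 39, 34. Column totals: 32, 41. Grand total N = 73.
Expected counts (row total × column total / N):
  Improved, Drug: 39×32/73 = 17.096
  Improved, Placebo: 39×41/73 = 21.904
  No change, Drug: 34×32/73 = 14.904
  No change, Placebo: 34×41/73 = 19.096
Contributions (O − E)²/E:
  (9 − 17.096)²/17.096 = 3.8340
  (30 − 21.904)²/21.904 = 2.9924
  (23 − 14.904)²/14.904 = 4.3978
  (11 − 19.096)²/19.096 = 3.4324
χ² = 3.8340 + 2.9924 + 4.3978 + 3.4324 = 14.66

14.66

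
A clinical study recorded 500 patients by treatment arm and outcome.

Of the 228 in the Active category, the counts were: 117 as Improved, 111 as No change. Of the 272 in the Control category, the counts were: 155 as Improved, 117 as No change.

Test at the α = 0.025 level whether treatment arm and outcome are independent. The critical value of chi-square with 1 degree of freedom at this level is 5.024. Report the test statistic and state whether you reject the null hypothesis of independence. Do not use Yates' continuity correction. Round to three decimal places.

Row totals: 228, 272. Column totals: 272, 228. Grand total N = 500.
Expected counts (row total × column total / N):
  Active, Improved: 228×272/500 = 124.0320
  Active, No change: 228×228/500 = 103.9680
  Control, Improved: 272×272/500 = 147.9680
  Control, No change: 272×228/500 = 124.0320
Contributions (O − E)²/E:
  (117 − 124.0320)²/124.0320 = 0.3987
  (111 − 103.9680)²/103.9680 = 0.4756
  (155 − 147.9680)²/147.9680 = 0.3342
  (117 − 124.0320)²/124.0320 = 0.3987
χ² = 0.3987 + 0.4756 + 0.3342 + 0.3987 = 1.607
df = (2−1)(2−1) = 1. Since 1.607 < 5.024, fail to reject the null hypothesis of independence at α = 0.025.

1.607; fail to reject H₀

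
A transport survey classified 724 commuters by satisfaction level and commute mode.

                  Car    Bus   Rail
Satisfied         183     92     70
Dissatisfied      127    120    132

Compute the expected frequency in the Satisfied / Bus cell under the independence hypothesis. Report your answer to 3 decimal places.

101.022

Row total (Satisfied) = 345; column total (Bus) = 212; grand total N = 724.
Expected count = (row total × column total) / N = 345 × 212 / 724 = 101.022.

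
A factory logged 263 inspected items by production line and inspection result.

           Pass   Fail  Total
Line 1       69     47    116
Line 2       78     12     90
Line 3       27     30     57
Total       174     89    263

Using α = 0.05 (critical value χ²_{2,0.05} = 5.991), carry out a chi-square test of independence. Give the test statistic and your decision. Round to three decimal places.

28.205; reject H₀

Grand total N = 263.
Expected counts (row total × column total / N):
  Line 1, Pass: 116×174/263 = 76.7452
  Line 1, Fail: 116×89/263 = 39.2548
  Line 2, Pass: 90×174/263 = 59.5437
  Line 2, Fail: 90×89/263 = 30.4563
  Line 3, Pass: 57×174/263 = 37.7110
  Line 3, Fail: 57×89/263 = 19.2890
Contributions (O − E)²/E:
  (69 − 76.7452)²/76.7452 = 0.7817
  (47 − 39.2548)²/39.2548 = 1.5282
  (78 − 59.5437)²/59.5437 = 5.7208
  (12 − 30.4563)²/30.4563 = 11.1844
  (27 − 37.7110)²/37.7110 = 3.0422
  (30 − 19.2890)²/19.2890 = 5.9477
χ² = 0.7817 + 1.5282 + 5.7208 + 11.1844 + 3.0422 + 5.9477 = 28.205
df = (3−1)(2−1) = 2. Since 28.205 > 5.991, reject the null hypothesis of independence at α = 0.05.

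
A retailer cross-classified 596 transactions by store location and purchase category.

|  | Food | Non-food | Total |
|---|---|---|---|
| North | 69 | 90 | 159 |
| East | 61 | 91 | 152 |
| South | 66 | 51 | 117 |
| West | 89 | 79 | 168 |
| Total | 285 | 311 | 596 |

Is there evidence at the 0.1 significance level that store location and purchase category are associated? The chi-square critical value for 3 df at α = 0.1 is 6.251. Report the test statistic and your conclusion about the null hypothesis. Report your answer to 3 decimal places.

10.098; reject H₀

Grand total N = 596.
Expected counts (row total × column total / N):
  North, Food: 159×285/596 = 76.0319
  North, Non-food: 159×311/596 = 82.9681
  East, Food: 152×285/596 = 72.6846
  East, Non-food: 152×311/596 = 79.3154
  South, Food: 117×285/596 = 55.9480
  South, Non-food: 117×311/596 = 61.0520
  West, Food: 168×285/596 = 80.3356
  West, Non-food: 168×311/596 = 87.6644
Contributions (O − E)²/E:
  (69 − 76.0319)²/76.0319 = 0.6504
  (90 − 82.9681)²/82.9681 = 0.5960
  (61 − 72.6846)²/72.6846 = 1.8784
  (91 − 79.3154)²/79.3154 = 1.7214
  (66 − 55.9480)²/55.9480 = 1.8060
  (51 − 61.0520)²/61.0520 = 1.6550
  (89 − 80.3356)²/80.3356 = 0.9345
  (79 − 87.6644)²/87.6644 = 0.8564
χ² = 0.6504 + 0.5960 + 1.8784 + 1.7214 + 1.8060 + 1.6550 + 0.9345 + 0.8564 = 10.098
df = (4−1)(2−1) = 3. Since 10.098 > 6.251, reject the null hypothesis of independence at α = 0.1.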